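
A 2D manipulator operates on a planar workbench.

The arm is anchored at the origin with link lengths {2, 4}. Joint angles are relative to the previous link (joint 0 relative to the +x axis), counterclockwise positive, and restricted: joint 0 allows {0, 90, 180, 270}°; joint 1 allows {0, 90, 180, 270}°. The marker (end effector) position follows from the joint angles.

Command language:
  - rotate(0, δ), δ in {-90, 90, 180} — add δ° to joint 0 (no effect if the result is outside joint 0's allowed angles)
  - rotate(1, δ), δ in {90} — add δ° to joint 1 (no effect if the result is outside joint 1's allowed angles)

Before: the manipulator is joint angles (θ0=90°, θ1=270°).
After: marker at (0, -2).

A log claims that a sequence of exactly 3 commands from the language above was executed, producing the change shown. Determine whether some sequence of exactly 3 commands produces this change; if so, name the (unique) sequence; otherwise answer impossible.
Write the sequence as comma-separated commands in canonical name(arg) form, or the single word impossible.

rotate(1, 90), rotate(1, 90), rotate(1, 90)

from: joint angles (θ0=90°, θ1=270°)
[1] after rotate(1, 90): joint angles (θ0=90°, θ1=0°)
[2] after rotate(1, 90): joint angles (θ0=90°, θ1=90°)
[3] after rotate(1, 90): joint angles (θ0=90°, θ1=180°)
no rival 3-sequence matches.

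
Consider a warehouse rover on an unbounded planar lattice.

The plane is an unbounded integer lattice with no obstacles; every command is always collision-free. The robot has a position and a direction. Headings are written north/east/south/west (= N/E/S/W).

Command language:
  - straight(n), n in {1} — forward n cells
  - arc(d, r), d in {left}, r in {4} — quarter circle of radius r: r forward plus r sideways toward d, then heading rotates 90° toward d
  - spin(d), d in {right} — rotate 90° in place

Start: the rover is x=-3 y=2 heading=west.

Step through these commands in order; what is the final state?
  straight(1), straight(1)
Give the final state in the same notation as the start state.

x=-5 y=2 heading=west

start: x=-3 y=2 heading=west
1. straight(1) → x=-4 y=2 heading=west
2. straight(1) → x=-5 y=2 heading=west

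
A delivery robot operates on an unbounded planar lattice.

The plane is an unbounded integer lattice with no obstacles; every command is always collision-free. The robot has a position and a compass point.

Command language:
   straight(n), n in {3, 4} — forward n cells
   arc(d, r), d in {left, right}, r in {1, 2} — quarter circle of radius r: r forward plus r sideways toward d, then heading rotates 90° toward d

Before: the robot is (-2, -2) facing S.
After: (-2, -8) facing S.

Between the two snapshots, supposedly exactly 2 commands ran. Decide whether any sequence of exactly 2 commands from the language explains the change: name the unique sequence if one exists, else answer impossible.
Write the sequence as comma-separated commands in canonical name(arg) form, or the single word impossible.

straight(3), straight(3)

key: heading stays S — no command in the sequence turns
initial: (-2, -2) facing S
[1] after straight(3): (-2, -5) facing S
[2] after straight(3): (-2, -8) facing S
uniquely the one of 36 2-step routes that fits.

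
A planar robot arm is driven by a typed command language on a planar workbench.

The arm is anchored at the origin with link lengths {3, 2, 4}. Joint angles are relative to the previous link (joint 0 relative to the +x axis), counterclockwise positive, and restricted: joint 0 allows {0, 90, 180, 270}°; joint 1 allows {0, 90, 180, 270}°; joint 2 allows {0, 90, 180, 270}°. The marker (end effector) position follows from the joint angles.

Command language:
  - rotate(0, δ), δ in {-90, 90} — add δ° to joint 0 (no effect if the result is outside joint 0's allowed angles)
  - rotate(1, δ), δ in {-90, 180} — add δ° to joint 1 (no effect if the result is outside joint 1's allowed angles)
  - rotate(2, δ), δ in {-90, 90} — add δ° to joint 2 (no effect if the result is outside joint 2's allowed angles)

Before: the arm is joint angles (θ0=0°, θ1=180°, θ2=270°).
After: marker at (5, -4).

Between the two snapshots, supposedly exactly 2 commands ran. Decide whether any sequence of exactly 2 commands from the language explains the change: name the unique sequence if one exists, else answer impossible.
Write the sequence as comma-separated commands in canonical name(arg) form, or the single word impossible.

start: joint angles (θ0=0°, θ1=180°, θ2=270°)
1. rotate(1, -90) → joint angles (θ0=0°, θ1=90°, θ2=270°)
2. rotate(1, -90) → joint angles (θ0=0°, θ1=0°, θ2=270°)
no other 2-command option fits: unique.

rotate(1, -90), rotate(1, -90)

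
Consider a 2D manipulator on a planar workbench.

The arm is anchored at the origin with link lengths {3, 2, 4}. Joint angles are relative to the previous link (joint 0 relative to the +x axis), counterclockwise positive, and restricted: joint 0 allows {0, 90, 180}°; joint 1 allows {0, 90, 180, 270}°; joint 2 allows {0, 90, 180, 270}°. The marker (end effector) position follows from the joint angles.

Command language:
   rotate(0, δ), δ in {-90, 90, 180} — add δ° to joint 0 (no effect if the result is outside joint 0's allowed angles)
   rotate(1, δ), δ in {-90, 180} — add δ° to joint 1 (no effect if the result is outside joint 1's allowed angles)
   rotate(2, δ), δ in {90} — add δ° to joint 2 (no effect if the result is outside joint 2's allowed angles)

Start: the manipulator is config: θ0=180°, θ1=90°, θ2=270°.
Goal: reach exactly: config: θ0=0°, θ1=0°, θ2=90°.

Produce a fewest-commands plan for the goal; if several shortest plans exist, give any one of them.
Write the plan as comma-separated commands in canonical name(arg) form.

from: config: θ0=180°, θ1=90°, θ2=270°
1. rotate(0, 180) → config: θ0=0°, θ1=90°, θ2=270°
2. rotate(2, 90) → config: θ0=0°, θ1=90°, θ2=0°
3. rotate(2, 90) → config: θ0=0°, θ1=90°, θ2=90°
4. rotate(1, -90) → config: θ0=0°, θ1=0°, θ2=90°
nothing shorter than 4 reaches the goal.

rotate(0, 180), rotate(2, 90), rotate(2, 90), rotate(1, -90)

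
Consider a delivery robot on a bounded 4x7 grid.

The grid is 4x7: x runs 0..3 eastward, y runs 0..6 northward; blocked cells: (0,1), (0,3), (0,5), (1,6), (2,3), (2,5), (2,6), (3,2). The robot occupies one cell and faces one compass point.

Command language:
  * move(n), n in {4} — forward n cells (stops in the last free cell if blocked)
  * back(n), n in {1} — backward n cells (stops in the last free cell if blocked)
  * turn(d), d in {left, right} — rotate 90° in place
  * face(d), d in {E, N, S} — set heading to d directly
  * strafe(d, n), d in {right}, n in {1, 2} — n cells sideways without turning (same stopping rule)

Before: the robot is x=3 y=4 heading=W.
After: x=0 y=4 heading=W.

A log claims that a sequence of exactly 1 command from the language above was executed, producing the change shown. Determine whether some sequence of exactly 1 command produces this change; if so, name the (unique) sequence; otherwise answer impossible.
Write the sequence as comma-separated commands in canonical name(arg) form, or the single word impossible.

move(4)

key: move(4) runs into the grid edge before its full distance
t0: x=3 y=4 heading=W
[1] after move(4): x=0 y=4 heading=W
no other 1-command option fits: unique.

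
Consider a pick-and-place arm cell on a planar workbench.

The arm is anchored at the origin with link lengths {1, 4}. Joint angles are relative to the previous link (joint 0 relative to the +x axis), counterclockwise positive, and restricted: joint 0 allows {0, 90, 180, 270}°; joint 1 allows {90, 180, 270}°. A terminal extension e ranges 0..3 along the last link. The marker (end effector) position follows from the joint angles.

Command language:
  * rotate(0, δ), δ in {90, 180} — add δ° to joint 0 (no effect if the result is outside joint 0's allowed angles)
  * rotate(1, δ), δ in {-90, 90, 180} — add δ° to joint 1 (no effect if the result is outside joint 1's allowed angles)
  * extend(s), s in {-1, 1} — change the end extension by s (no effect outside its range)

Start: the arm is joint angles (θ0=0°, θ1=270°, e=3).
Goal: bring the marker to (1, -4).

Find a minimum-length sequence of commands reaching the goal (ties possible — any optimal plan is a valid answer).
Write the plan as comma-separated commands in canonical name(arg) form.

extend(-1), extend(-1), extend(-1)

start: joint angles (θ0=0°, θ1=270°, e=3)
[1] after extend(-1): joint angles (θ0=0°, θ1=270°, e=2)
[2] after extend(-1): joint angles (θ0=0°, θ1=270°, e=1)
[3] after extend(-1): joint angles (θ0=0°, θ1=270°, e=0)
no 2-step plan works, so 3 is optimal.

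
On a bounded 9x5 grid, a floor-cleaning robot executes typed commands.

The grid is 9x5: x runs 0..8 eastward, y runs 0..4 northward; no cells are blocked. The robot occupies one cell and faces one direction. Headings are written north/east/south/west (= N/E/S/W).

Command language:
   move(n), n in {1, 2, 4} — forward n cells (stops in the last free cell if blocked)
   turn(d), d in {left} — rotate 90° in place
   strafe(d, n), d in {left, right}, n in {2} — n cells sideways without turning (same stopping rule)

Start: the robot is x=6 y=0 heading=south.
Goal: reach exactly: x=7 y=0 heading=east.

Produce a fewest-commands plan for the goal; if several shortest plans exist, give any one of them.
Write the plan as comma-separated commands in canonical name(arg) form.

turn(left), move(1)

start: x=6 y=0 heading=south
t=1 turn(left) ⇒ x=6 y=0 heading=east
t=2 move(1) ⇒ x=7 y=0 heading=east
no 1-step plan works, so 2 is optimal.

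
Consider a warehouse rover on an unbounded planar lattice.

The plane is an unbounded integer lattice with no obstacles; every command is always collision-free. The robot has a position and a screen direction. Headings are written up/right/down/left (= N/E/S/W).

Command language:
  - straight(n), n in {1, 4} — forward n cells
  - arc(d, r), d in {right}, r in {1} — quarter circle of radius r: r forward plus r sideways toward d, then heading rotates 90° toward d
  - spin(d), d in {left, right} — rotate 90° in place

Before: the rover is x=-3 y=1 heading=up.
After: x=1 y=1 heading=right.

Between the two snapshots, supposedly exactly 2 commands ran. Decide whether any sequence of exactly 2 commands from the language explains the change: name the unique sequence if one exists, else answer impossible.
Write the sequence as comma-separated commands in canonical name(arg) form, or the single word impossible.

spin(right), straight(4)

key: order matters: swapping spin(right) and straight(4) lands elsewhere
start: x=-3 y=1 heading=up
t=1 spin(right) ⇒ x=-3 y=1 heading=right
t=2 straight(4) ⇒ x=1 y=1 heading=right
no rival 2-sequence matches.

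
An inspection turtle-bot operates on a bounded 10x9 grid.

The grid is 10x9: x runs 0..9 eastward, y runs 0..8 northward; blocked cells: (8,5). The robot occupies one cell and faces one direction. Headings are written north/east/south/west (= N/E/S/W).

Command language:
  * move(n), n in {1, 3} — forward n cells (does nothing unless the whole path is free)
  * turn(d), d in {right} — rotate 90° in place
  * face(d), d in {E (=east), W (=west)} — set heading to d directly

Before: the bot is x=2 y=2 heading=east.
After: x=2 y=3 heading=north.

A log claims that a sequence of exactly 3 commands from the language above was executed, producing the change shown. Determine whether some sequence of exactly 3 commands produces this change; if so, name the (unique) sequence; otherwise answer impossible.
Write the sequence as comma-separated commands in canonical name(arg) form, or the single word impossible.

key: order matters: swapping face(W) and move(1) lands elsewhere
from: x=2 y=2 heading=east
t=1 face(W) ⇒ x=2 y=2 heading=west
t=2 turn(right) ⇒ x=2 y=2 heading=north
t=3 move(1) ⇒ x=2 y=3 heading=north
no other 3-command option fits: unique.

face(W), turn(right), move(1)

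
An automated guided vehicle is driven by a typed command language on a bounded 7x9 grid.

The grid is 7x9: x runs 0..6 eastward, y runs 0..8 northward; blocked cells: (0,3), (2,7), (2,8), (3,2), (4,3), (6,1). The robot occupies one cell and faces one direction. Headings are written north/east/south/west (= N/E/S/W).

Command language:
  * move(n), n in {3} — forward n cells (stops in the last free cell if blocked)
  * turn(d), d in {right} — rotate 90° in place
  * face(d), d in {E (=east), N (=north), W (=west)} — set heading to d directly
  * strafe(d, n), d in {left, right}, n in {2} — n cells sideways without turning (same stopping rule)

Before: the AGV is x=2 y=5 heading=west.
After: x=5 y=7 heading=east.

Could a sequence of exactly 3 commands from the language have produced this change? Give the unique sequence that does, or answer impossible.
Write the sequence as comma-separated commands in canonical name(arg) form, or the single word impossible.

key: position moved to (5,7) AND the heading swung to E — translation plus rotation needed
t0: x=2 y=5 heading=west
1. face(E) → x=2 y=5 heading=east
2. move(3) → x=5 y=5 heading=east
3. strafe(left, 2) → x=5 y=7 heading=east
all 343 alternatives checked — unique.

face(E), move(3), strafe(left, 2)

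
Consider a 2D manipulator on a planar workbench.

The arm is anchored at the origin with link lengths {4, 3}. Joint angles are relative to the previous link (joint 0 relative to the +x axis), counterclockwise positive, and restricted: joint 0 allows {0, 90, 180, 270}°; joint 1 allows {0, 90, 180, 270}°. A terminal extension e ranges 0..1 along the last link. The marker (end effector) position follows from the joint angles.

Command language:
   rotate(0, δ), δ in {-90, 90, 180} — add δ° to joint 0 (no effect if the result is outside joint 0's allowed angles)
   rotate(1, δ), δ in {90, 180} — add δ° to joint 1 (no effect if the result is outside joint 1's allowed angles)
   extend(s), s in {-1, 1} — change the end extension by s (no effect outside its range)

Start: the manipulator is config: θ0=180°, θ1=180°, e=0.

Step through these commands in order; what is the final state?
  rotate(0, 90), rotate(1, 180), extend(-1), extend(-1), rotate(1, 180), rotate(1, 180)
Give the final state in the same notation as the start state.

config: θ0=270°, θ1=0°, e=0

initial: config: θ0=180°, θ1=180°, e=0
t=1 rotate(0, 90) ⇒ config: θ0=270°, θ1=180°, e=0
t=2 rotate(1, 180) ⇒ config: θ0=270°, θ1=0°, e=0
t=3 extend(-1) ⇒ config: θ0=270°, θ1=0°, e=0
t=4 extend(-1) ⇒ config: θ0=270°, θ1=0°, e=0
t=5 rotate(1, 180) ⇒ config: θ0=270°, θ1=180°, e=0
t=6 rotate(1, 180) ⇒ config: θ0=270°, θ1=0°, e=0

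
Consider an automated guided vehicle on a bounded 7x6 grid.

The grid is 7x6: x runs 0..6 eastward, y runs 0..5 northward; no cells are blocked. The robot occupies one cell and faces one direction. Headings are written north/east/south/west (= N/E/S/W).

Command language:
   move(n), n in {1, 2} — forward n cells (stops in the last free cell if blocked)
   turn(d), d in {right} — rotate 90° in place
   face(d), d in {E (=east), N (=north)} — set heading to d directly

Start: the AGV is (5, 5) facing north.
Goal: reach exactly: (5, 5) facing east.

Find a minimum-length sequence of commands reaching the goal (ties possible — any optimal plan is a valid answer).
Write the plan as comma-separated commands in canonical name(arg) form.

turn(right)

initial: (5, 5) facing north
1. turn(right) → (5, 5) facing east
nothing shorter than 1 reaches the goal.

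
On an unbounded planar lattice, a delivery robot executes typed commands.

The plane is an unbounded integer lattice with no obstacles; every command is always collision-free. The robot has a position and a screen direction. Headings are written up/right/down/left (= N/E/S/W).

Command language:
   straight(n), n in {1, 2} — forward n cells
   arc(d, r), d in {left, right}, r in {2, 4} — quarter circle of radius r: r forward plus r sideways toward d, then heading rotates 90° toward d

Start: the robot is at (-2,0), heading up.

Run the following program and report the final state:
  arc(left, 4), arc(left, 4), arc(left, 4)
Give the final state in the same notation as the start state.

at (-6,-4), heading right

from: at (-2,0), heading up
1. arc(left, 4) → at (-6,4), heading left
2. arc(left, 4) → at (-10,0), heading down
3. arc(left, 4) → at (-6,-4), heading right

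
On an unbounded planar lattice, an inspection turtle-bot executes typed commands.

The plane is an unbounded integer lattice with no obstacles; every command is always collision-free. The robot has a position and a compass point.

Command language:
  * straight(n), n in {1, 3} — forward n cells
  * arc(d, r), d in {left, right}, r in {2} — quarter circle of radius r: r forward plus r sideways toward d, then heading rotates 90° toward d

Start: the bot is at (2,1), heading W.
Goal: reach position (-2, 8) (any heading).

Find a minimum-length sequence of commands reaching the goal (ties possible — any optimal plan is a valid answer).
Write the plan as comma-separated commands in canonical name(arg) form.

arc(right, 2), straight(3), arc(left, 2)

from: at (2,1), heading W
step 1 (arc(right, 2)): at (0,3), heading N
step 2 (straight(3)): at (0,6), heading N
step 3 (arc(left, 2)): at (-2,8), heading W
no 2-step plan works, so 3 is optimal.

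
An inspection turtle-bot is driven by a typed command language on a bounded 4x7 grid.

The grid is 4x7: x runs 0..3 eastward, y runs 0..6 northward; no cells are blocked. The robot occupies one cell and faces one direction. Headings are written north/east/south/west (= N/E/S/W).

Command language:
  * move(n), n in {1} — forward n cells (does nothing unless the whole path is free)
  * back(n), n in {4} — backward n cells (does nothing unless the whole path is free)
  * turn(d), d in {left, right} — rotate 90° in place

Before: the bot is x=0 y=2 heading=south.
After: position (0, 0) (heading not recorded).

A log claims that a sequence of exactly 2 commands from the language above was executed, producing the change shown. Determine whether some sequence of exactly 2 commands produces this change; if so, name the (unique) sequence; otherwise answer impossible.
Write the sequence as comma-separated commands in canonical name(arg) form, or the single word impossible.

start: x=0 y=2 heading=south
step 1 (move(1)): x=0 y=1 heading=south
step 2 (move(1)): x=0 y=0 heading=south
no other 2-command option fits: unique.

move(1), move(1)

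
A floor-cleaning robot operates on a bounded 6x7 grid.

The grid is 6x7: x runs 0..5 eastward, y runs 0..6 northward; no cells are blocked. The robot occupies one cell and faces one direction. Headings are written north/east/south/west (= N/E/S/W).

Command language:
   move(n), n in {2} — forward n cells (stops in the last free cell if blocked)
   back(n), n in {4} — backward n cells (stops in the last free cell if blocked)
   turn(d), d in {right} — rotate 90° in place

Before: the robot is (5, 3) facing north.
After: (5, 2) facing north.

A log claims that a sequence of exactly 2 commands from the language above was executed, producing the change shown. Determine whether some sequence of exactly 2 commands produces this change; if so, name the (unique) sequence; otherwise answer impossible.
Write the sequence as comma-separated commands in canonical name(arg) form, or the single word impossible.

key: back(4) runs into the grid edge before its full distance
start: (5, 3) facing north
[1] after back(4): (5, 0) facing north
[2] after move(2): (5, 2) facing north
no other 2-command option fits: unique.

back(4), move(2)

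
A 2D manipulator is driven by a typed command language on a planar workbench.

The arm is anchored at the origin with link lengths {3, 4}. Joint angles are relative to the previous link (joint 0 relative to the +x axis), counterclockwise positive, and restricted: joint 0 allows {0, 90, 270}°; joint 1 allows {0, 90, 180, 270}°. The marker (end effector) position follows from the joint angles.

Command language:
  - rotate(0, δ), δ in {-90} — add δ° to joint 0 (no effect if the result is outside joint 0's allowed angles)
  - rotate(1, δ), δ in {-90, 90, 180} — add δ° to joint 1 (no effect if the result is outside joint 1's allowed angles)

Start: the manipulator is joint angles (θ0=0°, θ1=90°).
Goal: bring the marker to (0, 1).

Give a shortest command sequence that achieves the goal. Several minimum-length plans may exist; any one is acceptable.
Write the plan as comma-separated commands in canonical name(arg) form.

rotate(0, -90), rotate(1, 90)

begin: joint angles (θ0=0°, θ1=90°)
[1] after rotate(0, -90): joint angles (θ0=270°, θ1=90°)
[2] after rotate(1, 90): joint angles (θ0=270°, θ1=180°)
shorter routes all fall short; 2 is best.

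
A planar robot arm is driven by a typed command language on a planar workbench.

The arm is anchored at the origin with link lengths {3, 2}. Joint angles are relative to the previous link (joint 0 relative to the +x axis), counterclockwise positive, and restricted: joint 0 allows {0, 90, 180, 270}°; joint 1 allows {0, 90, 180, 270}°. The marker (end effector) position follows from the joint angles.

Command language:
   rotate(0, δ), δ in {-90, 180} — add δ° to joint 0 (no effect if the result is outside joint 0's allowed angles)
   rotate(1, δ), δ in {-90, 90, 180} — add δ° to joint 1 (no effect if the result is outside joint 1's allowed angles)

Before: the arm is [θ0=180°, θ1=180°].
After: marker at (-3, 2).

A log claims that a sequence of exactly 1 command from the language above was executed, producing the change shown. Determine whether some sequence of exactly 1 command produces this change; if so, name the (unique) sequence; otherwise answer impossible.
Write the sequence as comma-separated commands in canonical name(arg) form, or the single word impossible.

initial: [θ0=180°, θ1=180°]
[1] after rotate(1, 90): [θ0=180°, θ1=270°]
all 5 alternatives checked — unique.

rotate(1, 90)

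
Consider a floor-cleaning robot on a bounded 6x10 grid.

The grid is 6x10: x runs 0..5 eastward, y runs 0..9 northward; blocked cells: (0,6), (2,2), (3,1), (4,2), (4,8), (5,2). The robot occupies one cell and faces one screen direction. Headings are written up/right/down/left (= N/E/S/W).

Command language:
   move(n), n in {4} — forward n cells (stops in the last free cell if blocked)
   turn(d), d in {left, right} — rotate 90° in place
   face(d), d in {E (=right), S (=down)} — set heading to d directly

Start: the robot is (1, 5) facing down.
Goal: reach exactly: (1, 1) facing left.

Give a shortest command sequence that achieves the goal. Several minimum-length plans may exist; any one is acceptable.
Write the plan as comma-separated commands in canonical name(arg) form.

initial: (1, 5) facing down
1. move(4) → (1, 1) facing down
2. turn(right) → (1, 1) facing left
no 1-step plan works, so 2 is optimal.

move(4), turn(right)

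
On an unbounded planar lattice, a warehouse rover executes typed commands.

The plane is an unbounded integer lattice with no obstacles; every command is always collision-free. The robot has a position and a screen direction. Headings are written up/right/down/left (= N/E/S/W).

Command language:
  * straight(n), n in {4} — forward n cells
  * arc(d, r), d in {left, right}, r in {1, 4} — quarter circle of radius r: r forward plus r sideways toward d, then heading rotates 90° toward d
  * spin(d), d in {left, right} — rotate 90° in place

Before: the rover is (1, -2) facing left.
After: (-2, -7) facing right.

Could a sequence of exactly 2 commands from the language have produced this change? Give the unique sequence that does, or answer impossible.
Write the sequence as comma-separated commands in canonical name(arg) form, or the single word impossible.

arc(left, 4), arc(left, 1)

key: cell and facing (now E) both changed — the 2 commands mix motion and turning
from: (1, -2) facing left
t=1 arc(left, 4) ⇒ (-3, -6) facing down
t=2 arc(left, 1) ⇒ (-2, -7) facing right
all 49 alternatives checked — unique.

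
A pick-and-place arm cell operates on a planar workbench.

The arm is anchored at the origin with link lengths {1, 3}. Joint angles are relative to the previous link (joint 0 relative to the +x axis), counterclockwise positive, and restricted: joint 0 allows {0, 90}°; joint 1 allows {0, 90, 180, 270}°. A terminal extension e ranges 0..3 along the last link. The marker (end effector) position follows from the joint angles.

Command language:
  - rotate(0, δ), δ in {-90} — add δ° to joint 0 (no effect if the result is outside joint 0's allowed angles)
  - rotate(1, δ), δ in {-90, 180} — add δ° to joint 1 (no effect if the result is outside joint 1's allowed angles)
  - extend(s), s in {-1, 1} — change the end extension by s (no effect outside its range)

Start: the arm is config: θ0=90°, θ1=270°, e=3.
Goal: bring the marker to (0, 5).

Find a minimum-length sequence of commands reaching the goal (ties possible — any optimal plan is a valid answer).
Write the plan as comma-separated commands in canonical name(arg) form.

rotate(1, -90), rotate(1, 180), extend(-1), extend(-1)

start: config: θ0=90°, θ1=270°, e=3
t=1 rotate(1, -90) ⇒ config: θ0=90°, θ1=180°, e=3
t=2 rotate(1, 180) ⇒ config: θ0=90°, θ1=0°, e=3
t=3 extend(-1) ⇒ config: θ0=90°, θ1=0°, e=2
t=4 extend(-1) ⇒ config: θ0=90°, θ1=0°, e=1
nothing shorter than 4 reaches the goal.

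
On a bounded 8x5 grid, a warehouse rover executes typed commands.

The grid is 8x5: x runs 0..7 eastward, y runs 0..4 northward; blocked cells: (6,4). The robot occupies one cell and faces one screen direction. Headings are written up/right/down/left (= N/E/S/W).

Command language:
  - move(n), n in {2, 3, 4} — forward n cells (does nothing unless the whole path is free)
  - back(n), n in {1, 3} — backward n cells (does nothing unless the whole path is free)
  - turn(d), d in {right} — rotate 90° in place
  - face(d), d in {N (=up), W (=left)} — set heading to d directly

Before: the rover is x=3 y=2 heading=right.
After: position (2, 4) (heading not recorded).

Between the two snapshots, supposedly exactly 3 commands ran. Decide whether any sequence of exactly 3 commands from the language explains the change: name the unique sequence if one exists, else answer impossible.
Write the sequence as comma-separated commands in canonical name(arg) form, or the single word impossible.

back(1), face(N), move(2)

key: running move(2) before back(1) would end elsewhere — order is forced
initial: x=3 y=2 heading=right
step 1 (back(1)): x=2 y=2 heading=right
step 2 (face(N)): x=2 y=2 heading=up
step 3 (move(2)): x=2 y=4 heading=up
all 512 alternatives checked — unique.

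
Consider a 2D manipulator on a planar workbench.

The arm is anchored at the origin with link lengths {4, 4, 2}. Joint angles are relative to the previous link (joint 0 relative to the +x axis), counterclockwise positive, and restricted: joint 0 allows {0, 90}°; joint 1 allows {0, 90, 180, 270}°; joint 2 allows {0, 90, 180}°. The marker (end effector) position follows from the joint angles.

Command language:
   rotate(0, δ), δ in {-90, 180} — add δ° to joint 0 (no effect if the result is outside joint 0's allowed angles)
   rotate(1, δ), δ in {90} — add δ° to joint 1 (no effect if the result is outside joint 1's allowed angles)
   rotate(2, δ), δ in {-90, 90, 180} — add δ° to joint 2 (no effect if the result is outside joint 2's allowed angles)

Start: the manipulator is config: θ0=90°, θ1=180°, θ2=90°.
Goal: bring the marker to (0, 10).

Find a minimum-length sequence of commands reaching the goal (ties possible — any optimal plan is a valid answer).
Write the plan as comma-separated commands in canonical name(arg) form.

rotate(1, 90), rotate(1, 90), rotate(2, -90)

t0: config: θ0=90°, θ1=180°, θ2=90°
t=1 rotate(1, 90) ⇒ config: θ0=90°, θ1=270°, θ2=90°
t=2 rotate(1, 90) ⇒ config: θ0=90°, θ1=0°, θ2=90°
t=3 rotate(2, -90) ⇒ config: θ0=90°, θ1=0°, θ2=0°
minimal: 3 command(s), checked below 3.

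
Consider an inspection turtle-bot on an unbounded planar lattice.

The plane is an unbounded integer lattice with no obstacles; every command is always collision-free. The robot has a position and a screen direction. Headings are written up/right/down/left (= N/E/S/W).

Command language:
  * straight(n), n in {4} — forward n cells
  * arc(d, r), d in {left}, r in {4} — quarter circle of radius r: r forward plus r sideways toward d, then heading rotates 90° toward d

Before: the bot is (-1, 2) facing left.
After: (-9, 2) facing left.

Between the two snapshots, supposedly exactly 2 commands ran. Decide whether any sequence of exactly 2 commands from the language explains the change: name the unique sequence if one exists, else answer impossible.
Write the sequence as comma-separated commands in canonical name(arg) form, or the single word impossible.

straight(4), straight(4)

key: heading stays W — no command in the sequence turns
start: (-1, 2) facing left
[1] after straight(4): (-5, 2) facing left
[2] after straight(4): (-9, 2) facing left
no other 2-command option fits: unique.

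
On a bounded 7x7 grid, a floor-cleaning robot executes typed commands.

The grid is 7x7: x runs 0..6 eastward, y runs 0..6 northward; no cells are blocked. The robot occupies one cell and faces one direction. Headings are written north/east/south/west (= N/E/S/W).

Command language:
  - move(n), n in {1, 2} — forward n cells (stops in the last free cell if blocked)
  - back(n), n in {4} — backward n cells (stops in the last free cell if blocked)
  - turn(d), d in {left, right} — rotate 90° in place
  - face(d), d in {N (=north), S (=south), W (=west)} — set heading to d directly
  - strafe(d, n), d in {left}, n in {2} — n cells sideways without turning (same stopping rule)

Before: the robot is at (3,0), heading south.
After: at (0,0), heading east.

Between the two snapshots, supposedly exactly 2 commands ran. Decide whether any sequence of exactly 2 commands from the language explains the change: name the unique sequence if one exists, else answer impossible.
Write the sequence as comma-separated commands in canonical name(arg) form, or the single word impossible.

key: back(4) runs into the grid edge before its full distance
from: at (3,0), heading south
[1] after turn(left): at (3,0), heading east
[2] after back(4): at (0,0), heading east
all 81 alternatives checked — unique.

turn(left), back(4)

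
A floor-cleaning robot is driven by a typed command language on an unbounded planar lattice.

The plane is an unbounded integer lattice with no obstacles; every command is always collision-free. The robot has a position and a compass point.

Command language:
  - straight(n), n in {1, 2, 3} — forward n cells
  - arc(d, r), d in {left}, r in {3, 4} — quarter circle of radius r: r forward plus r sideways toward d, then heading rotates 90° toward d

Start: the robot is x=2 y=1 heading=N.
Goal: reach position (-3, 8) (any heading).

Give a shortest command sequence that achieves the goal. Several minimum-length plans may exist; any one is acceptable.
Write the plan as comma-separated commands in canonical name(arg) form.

begin: x=2 y=1 heading=N
[1] after straight(3): x=2 y=4 heading=N
[2] after arc(left, 4): x=-2 y=8 heading=W
[3] after straight(1): x=-3 y=8 heading=W
nothing shorter than 3 reaches the goal.

straight(3), arc(left, 4), straight(1)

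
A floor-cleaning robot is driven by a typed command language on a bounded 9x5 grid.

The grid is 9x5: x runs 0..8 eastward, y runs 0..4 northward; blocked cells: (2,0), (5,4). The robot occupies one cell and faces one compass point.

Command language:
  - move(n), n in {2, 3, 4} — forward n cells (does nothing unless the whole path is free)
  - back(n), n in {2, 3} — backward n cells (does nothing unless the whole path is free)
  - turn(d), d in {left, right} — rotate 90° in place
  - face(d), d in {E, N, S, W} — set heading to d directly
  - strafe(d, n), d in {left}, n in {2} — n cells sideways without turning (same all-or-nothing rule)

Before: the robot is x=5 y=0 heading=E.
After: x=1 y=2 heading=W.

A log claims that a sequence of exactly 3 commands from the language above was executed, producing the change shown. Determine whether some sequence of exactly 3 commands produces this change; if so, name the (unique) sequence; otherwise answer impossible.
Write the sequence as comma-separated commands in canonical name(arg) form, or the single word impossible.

strafe(left, 2), face(W), move(4)

key: position moved to (1,2) AND the heading swung to W — translation plus rotation needed
initial: x=5 y=0 heading=E
step 1 (strafe(left, 2)): x=5 y=2 heading=E
step 2 (face(W)): x=5 y=2 heading=W
step 3 (move(4)): x=1 y=2 heading=W
uniquely the one of 1728 3-step routes that fits.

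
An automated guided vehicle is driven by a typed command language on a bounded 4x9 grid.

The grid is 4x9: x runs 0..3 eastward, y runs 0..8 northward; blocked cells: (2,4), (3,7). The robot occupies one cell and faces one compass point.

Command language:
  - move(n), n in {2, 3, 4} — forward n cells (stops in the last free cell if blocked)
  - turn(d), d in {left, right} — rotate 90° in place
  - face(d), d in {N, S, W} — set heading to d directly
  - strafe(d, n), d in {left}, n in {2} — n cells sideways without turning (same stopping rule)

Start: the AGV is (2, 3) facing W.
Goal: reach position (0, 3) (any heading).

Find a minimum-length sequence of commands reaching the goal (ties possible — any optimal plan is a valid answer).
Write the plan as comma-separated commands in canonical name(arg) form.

from: (2, 3) facing W
[1] after move(4): (0, 3) facing W
shorter routes all fall short; 1 is best.

move(4)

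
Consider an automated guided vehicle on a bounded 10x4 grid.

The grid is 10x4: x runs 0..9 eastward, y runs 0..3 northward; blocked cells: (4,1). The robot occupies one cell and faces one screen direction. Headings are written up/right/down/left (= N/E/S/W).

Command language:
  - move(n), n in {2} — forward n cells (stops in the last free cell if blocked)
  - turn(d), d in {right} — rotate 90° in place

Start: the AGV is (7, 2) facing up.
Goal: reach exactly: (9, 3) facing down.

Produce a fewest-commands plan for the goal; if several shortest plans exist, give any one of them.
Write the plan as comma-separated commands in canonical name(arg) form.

begin: (7, 2) facing up
t=1 move(2) ⇒ (7, 3) facing up
t=2 turn(right) ⇒ (7, 3) facing right
t=3 move(2) ⇒ (9, 3) facing right
t=4 turn(right) ⇒ (9, 3) facing down
nothing shorter than 4 reaches the goal.

move(2), turn(right), move(2), turn(right)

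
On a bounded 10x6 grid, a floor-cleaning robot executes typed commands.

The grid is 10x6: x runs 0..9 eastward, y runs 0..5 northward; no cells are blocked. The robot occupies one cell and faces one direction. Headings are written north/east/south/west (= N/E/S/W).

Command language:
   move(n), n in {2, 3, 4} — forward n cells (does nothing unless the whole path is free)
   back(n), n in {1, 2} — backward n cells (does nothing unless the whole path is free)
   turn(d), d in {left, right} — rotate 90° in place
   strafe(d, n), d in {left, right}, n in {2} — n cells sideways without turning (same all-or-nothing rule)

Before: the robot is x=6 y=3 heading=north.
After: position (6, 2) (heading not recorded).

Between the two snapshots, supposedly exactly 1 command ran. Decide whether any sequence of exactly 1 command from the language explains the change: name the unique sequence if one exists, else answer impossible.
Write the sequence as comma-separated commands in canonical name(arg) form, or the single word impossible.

back(1)

start: x=6 y=3 heading=north
t=1 back(1) ⇒ x=6 y=2 heading=north
uniquely the one of 9 1-step routes that fits.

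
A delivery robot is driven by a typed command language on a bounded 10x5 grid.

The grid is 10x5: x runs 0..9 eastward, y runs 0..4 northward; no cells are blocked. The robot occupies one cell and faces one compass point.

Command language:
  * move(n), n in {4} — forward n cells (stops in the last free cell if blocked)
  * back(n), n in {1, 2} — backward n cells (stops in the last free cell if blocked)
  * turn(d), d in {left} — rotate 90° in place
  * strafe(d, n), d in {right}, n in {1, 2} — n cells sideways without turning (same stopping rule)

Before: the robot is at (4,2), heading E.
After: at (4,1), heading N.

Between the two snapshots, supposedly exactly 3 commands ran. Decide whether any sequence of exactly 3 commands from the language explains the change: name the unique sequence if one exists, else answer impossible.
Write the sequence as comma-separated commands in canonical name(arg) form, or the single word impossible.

impossible

checked all 3-command options: none fits.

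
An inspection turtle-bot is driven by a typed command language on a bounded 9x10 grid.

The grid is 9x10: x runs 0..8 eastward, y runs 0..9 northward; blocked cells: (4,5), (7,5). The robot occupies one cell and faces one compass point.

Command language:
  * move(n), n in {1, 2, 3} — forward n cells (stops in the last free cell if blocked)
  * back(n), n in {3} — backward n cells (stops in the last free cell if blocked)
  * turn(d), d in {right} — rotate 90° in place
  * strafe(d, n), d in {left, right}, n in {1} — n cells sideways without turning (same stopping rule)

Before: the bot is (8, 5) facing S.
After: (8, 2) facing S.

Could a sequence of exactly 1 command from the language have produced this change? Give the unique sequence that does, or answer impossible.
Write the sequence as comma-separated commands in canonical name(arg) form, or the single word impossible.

key: still facing S — the one step turns nothing
from: (8, 5) facing S
t=1 move(3) ⇒ (8, 2) facing S
all 7 alternatives checked — unique.

move(3)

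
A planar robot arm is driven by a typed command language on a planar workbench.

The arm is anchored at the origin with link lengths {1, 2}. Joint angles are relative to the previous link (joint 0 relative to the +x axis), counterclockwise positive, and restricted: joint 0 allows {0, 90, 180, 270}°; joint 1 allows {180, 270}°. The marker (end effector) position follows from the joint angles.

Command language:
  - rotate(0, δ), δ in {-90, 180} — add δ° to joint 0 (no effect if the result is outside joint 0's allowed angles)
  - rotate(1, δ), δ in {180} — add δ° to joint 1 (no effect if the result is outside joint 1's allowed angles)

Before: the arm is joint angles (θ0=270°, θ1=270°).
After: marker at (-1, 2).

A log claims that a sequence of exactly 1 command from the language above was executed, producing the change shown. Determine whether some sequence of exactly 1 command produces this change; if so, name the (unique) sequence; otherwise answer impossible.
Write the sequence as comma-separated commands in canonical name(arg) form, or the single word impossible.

start: joint angles (θ0=270°, θ1=270°)
step 1 (rotate(0, -90)): joint angles (θ0=180°, θ1=270°)
no rival 1-sequence matches.

rotate(0, -90)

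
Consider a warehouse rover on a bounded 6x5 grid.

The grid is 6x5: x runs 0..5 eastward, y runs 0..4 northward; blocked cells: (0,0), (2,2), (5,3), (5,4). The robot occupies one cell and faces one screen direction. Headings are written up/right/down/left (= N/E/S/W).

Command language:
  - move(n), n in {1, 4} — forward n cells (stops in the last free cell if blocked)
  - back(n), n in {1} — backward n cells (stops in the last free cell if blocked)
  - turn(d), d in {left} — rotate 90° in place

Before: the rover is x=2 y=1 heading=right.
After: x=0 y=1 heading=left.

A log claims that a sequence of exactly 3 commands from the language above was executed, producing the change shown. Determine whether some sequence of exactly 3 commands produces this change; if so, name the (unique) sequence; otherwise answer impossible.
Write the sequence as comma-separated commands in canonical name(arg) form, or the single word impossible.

turn(left), turn(left), move(4)

key: move(4) runs into the grid edge before its full distance
begin: x=2 y=1 heading=right
1. turn(left) → x=2 y=1 heading=up
2. turn(left) → x=2 y=1 heading=left
3. move(4) → x=0 y=1 heading=left
no other 3-command option fits: unique.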